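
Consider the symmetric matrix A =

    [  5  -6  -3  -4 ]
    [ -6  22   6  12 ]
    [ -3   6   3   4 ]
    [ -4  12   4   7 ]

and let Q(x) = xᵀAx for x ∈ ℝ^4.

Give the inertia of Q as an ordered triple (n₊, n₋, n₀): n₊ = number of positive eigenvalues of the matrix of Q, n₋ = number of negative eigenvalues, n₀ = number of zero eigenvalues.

(4, 0, 0)

Applying the same elementary operations to the rows and columns of A produces a congruent diagonal matrix with entries 5, 74/5, 30/37, 1/15.
That gives 4 positive pivots.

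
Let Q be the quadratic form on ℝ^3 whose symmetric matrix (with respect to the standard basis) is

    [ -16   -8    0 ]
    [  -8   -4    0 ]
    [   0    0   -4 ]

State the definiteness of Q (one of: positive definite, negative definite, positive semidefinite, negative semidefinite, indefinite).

negative semidefinite

Symmetric row and column elimination reduces A to a congruent diagonal form with pivots -16, 0, -4.
That gives 2 negative, 1 zero pivots.
Hence Q is negative semidefinite.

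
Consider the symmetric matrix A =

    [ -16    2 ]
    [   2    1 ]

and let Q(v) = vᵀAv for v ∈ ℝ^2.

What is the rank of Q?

2

Symmetric row and column elimination reduces A to a congruent diagonal form with pivots -16, 5/4.
So there are 1 positive, 1 negative pivots.
The rank is the number of nonzero pivots: 2.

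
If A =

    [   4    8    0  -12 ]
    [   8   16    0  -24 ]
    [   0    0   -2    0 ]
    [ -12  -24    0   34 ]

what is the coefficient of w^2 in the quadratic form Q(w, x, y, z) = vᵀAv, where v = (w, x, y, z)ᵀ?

The coefficient of w^2 is the diagonal entry A[1,1] = 4.

4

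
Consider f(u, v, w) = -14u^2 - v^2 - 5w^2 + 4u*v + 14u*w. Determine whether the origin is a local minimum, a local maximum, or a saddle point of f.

The Hessian at the origin is H = [[-28, 4, 14], [4, -2, 0], [14, 0, -10]].
Row-reducing H symmetrically gives the diagonal entries -28, -10/7, -1/5.
That gives 3 negative pivots.
H is negative definite, so the origin is a strict local maximum.

local maximum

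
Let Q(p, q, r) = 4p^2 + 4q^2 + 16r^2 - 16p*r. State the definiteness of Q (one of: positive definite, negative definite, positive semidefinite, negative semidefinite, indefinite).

positive semidefinite

The symmetric matrix is A = [[4, 0, -8], [0, 4, 0], [-8, 0, 16]].
Applying the same elementary operations to the rows and columns of A produces a congruent diagonal matrix with entries 4, 4, 0.
Counting signs: 2 positive, 1 zero.
Hence Q is positive semidefinite.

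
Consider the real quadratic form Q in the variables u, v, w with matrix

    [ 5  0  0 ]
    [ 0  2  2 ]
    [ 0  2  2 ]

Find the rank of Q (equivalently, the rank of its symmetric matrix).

Congruent diagonalization of A (simultaneous row and column reduction) yields pivots 5, 2, 0.
So there are 2 positive, 1 zero pivots.
The rank is the number of nonzero pivots: 2.

2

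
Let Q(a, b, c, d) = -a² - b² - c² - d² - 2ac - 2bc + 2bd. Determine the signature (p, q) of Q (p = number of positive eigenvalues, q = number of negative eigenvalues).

(1, 3)

The symmetric matrix is A = [[-1, 0, -1, 0], [0, -1, -1, 1], [-1, -1, -1, 0], [0, 1, 0, -1]].
Applying the same elementary operations to the rows and columns of A produces a congruent diagonal matrix with entries -1, -1, 1, -1.
So there are 1 positive, 3 negative pivots.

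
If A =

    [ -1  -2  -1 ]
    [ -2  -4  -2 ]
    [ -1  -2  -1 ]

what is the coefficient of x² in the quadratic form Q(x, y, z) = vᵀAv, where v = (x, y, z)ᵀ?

-1

The coefficient of x² is the diagonal entry A[1,1] = -1.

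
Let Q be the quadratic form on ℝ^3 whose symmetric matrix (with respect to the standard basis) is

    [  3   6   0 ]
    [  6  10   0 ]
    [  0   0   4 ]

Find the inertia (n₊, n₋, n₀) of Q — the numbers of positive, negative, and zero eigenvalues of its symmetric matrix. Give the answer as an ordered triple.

Applying the same elementary operations to the rows and columns of A produces a congruent diagonal matrix with entries 3, -2, 4.
So there are 2 positive, 1 negative pivots.

(2, 1, 0)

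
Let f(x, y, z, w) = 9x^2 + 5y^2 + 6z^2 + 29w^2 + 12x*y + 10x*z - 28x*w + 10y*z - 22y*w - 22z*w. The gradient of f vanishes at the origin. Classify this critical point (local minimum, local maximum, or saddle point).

The Hessian at the origin is H = [[18, 12, 10, -28], [12, 10, 10, -22], [10, 10, 12, -22], [-28, -22, -22, 58]].
An LDLᵀ factorisation of H has diagonal entries 18, 2, 8/9, 8.
That gives 4 positive pivots.
H is positive definite, so the origin is a strict local minimum.

local minimum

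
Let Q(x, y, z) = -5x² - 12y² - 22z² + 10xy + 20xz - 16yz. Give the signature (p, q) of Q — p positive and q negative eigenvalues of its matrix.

Write A = [[-5, 5, 10], [5, -12, -8], [10, -8, -22]].
An LDLᵀ factorisation of A has diagonal entries -5, -7, -10/7.
Counting signs: 3 negative.

(0, 3)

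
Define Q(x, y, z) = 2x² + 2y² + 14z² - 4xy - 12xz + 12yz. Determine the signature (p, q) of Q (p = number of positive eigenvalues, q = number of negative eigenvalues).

Write A = [[2, -2, -6], [-2, 2, 6], [-6, 6, 14]].
Row-reducing A symmetrically gives the diagonal entries 2, 0, -4.
That gives 1 positive, 1 negative, 1 zero pivots.

(1, 1)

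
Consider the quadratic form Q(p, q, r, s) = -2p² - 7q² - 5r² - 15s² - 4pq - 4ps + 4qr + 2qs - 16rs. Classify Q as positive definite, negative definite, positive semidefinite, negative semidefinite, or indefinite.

The symmetric matrix is A = [[-2, -2, 0, -2], [-2, -7, 2, 1], [0, 2, -5, -8], [-2, 1, -8, -15]].
Applying the same elementary operations to the rows and columns of A produces a congruent diagonal matrix with entries -2, -5, -21/5, -4/21.
Counting signs: 4 negative.
Hence Q is negative definite.

negative definite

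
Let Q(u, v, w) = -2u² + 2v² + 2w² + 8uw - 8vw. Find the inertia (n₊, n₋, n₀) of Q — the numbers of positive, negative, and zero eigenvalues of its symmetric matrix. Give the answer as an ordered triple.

(2, 1, 0)

The symmetric matrix is A = [[-2, 0, 4], [0, 2, -4], [4, -4, 2]].
Row-reducing A symmetrically gives the diagonal entries -2, 2, 2.
So there are 2 positive, 1 negative pivots.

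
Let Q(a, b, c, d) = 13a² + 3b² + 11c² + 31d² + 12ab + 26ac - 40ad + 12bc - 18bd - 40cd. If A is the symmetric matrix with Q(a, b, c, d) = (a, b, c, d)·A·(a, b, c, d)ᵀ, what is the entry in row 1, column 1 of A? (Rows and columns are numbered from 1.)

The coefficient of a² in Q is 13, and that is exactly A[1,1].

13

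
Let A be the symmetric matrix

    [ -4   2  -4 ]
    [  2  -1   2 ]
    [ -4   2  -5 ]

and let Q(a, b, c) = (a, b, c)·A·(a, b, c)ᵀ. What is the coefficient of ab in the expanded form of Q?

4

The coefficient of ab is A[1,2] + A[2,1] = 2·2 = 4.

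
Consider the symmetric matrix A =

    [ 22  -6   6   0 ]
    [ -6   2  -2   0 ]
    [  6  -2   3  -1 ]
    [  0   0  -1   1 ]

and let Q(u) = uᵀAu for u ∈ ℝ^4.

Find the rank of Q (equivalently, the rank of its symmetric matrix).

3

Row-reducing A symmetrically gives the diagonal entries 22, 4/11, 1, 0.
That gives 3 positive, 1 zero pivots.
The rank is the number of nonzero pivots: 3.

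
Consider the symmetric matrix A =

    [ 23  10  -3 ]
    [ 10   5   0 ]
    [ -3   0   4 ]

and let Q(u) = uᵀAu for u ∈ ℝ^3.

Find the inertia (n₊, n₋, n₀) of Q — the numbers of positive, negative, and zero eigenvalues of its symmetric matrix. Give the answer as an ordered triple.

Applying the same elementary operations to the rows and columns of A produces a congruent diagonal matrix with entries 23, 15/23, 1.
That gives 3 positive pivots.

(3, 0, 0)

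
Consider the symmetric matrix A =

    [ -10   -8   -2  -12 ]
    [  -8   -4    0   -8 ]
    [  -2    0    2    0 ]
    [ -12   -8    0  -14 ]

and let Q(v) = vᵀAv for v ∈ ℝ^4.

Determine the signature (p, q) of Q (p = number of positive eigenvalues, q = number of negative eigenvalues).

(2, 2)

Congruent diagonalization of A (simultaneous row and column reduction) yields pivots -10, 12/5, 4/3, -2.
Counting signs: 2 positive, 2 negative.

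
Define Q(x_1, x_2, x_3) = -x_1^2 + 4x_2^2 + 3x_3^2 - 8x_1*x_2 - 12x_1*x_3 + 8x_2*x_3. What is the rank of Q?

3

Write A = [[-1, -4, -6], [-4, 4, 4], [-6, 4, 3]].
An LDLᵀ factorisation of A has diagonal entries -1, 20, -1/5.
So there are 1 positive, 2 negative pivots.
The rank is the number of nonzero pivots: 3.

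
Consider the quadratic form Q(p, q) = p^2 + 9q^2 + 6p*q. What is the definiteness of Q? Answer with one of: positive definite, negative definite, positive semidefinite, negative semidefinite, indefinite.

The symmetric matrix of Q is [[1, 3], [3, 9]].
For the 2×2 matrix [[1, 3], [3, 9]]: det = 1·9 − (3)² = 0, trace = 10.
det = 0 so one eigenvalue is zero; the form is semidefinite with the sign of the trace.

positive semidefinite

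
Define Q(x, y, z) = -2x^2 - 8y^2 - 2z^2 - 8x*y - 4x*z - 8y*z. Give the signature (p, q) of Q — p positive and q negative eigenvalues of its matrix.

The associated matrix is A = [[-2, -4, -2], [-4, -8, -4], [-2, -4, -2]].
Symmetric row and column elimination reduces A to a congruent diagonal form with pivots -2, 0, 0.
Counting signs: 1 negative, 2 zero.

(0, 1)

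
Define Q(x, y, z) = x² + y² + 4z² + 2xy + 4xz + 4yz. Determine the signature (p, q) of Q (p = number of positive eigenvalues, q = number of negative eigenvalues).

The associated matrix is A = [[1, 1, 2], [1, 1, 2], [2, 2, 4]].
Row-reducing A symmetrically gives the diagonal entries 1, 0, 0.
So there are 1 positive, 2 zero pivots.

(1, 0)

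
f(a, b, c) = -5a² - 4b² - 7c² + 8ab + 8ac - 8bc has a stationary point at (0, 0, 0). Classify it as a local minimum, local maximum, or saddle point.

local maximum

The Hessian at the origin is H = [[-10, 8, 8], [8, -8, -8], [8, -8, -14]].
Row-reducing H symmetrically gives the diagonal entries -10, -8/5, -6.
Counting signs: 3 negative.
H is negative definite, so the origin is a strict local maximum.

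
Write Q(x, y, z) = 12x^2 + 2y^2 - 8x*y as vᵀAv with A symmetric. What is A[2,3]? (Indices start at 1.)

0

The coefficient of y·z in Q is 0. For a symmetric A this equals A[2,3] + A[3,2] = 2·A[2,3].
So A[2,3] = 0/2 = 0.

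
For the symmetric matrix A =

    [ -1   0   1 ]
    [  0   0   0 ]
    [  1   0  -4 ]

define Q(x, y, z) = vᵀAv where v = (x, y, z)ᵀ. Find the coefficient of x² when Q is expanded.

The coefficient of x² is the diagonal entry A[1,1] = -1.

-1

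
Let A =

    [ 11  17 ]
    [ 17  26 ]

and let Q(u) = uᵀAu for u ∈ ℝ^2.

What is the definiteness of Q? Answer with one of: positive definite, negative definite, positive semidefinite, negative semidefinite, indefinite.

indefinite

Symmetric row and column elimination reduces A to a congruent diagonal form with pivots 11, -3/11.
That gives 1 positive, 1 negative pivots.
Hence Q is indefinite.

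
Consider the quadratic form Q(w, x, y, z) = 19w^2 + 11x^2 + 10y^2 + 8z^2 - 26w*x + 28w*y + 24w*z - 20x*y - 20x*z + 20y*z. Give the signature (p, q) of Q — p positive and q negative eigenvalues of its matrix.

(3, 1)

Write A = [[19, -13, 14, 12], [-13, 11, -10, -10], [14, -10, 10, 10], [12, -10, 10, 8]].
Applying the same elementary operations to the rows and columns of A produces a congruent diagonal matrix with entries 19, 40/19, -2/5, 1/2.
That gives 3 positive, 1 negative pivots.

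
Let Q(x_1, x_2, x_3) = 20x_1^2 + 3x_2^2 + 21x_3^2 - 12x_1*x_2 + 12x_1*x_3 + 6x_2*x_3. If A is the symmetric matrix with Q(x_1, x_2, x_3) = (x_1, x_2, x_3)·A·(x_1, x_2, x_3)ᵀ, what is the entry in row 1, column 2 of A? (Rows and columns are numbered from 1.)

The coefficient of x_1·x_2 in Q is -12. For a symmetric A this equals A[1,2] + A[2,1] = 2·A[1,2].
So A[1,2] = -12/2 = -6.

-6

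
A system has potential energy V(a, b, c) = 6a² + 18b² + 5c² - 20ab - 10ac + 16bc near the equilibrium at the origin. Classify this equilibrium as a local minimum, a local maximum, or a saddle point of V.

local minimum

The Hessian at the origin is H = [[12, -20, -10], [-20, 36, 16], [-10, 16, 10]].
Applying the same elementary operations to the rows and columns of H produces a congruent diagonal matrix with entries 12, 8/3, 3/2.
That gives 3 positive pivots.
H is positive definite, so the origin is a strict local minimum.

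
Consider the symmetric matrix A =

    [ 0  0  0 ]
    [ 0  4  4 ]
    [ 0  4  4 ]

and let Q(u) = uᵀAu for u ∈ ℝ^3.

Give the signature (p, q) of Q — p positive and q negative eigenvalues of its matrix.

Congruent diagonalization of A (simultaneous row and column reduction) yields pivots 0, 4, 0.
That gives 1 positive, 2 zero pivots.

(1, 0)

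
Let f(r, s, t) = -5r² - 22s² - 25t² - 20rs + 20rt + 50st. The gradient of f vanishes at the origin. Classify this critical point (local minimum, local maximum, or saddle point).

saddle point

The Hessian at the origin is H = [[-10, -20, 20], [-20, -44, 50], [20, 50, -50]].
Congruent diagonalization of H (simultaneous row and column reduction) yields pivots -10, -4, 15.
That gives 1 positive, 2 negative pivots.
H is indefinite, so the origin is a saddle point.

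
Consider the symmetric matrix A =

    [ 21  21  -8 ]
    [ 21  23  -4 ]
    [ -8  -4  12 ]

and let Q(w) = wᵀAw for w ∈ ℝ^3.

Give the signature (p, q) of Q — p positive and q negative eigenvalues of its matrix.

(3, 0)

Congruent diagonalization of A (simultaneous row and column reduction) yields pivots 21, 2, 20/21.
That gives 3 positive pivots.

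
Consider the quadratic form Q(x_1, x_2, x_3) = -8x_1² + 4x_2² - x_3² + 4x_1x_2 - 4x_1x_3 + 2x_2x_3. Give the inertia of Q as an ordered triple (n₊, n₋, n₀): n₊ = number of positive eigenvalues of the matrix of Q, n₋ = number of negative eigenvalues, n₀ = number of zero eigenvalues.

The associated matrix is A = [[-8, 2, -2], [2, 4, 1], [-2, 1, -1]].
Congruent diagonalization of A (simultaneous row and column reduction) yields pivots -8, 9/2, -5/9.
Counting signs: 1 positive, 2 negative.

(1, 2, 0)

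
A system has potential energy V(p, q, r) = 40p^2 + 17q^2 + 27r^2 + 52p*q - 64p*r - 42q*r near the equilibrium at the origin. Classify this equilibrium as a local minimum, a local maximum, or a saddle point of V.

The Hessian at the origin is H = [[80, 52, -64], [52, 34, -42], [-64, -42, 54]].
Symmetric row and column elimination reduces H to a congruent diagonal form with pivots 80, 1/5, 2.
So there are 3 positive pivots.
H is positive definite, so the origin is a strict local minimum.

local minimum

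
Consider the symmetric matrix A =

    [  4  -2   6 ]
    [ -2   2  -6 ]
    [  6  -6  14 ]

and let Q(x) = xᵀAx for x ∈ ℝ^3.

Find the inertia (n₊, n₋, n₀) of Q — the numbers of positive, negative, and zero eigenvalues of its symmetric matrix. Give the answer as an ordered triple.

Row-reducing A symmetrically gives the diagonal entries 4, 1, -4.
That gives 2 positive, 1 negative pivots.

(2, 1, 0)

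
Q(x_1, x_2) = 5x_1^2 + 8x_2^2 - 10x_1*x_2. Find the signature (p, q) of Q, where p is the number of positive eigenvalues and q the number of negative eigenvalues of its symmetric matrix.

(2, 0)

The symmetric matrix is A = [[5, -5], [-5, 8]].
Symmetric row and column elimination reduces A to a congruent diagonal form with pivots 5, 3.
So there are 2 positive pivots.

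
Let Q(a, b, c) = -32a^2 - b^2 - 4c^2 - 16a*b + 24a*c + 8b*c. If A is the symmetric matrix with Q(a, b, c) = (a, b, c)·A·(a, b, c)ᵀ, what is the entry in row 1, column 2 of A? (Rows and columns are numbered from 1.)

The coefficient of a·b in Q is -16. For a symmetric A this equals A[1,2] + A[2,1] = 2·A[1,2].
So A[1,2] = -16/2 = -8.

-8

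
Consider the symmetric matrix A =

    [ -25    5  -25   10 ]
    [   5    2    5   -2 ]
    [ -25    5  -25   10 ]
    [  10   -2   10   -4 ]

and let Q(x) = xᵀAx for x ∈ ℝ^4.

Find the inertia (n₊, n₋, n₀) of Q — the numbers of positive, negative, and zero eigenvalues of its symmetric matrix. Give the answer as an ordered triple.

Symmetric row and column elimination reduces A to a congruent diagonal form with pivots -25, 3, 0, 0.
That gives 1 positive, 1 negative, 2 zero pivots.

(1, 1, 2)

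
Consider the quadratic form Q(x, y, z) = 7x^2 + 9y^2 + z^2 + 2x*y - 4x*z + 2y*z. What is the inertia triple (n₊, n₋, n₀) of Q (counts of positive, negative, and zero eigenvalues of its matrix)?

(3, 0, 0)

The symmetric matrix is A = [[7, 1, -2], [1, 9, 1], [-2, 1, 1]].
Row-reducing A symmetrically gives the diagonal entries 7, 62/7, 15/62.
So there are 3 positive pivots.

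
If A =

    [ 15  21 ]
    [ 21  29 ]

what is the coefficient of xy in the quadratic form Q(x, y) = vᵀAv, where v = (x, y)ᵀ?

42

The coefficient of xy is A[1,2] + A[2,1] = 2·21 = 42.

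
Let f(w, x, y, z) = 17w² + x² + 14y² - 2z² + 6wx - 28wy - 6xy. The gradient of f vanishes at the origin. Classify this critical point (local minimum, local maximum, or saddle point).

The Hessian at the origin is H = [[34, 6, -28, 0], [6, 2, -6, 0], [-28, -6, 28, 0], [0, 0, 0, -4]].
Row-reducing H symmetrically gives the diagonal entries 34, 16/17, 15/4, -4.
That gives 3 positive, 1 negative pivots.
H is indefinite, so the origin is a saddle point.

saddle point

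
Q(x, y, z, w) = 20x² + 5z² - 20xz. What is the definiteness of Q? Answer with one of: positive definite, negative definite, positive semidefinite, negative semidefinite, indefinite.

positive semidefinite

The symmetric matrix is A = [[20, 0, -10, 0], [0, 0, 0, 0], [-10, 0, 5, 0], [0, 0, 0, 0]].
Symmetric row and column elimination reduces A to a congruent diagonal form with pivots 20, 0, 0, 0.
That gives 1 positive, 3 zero pivots.
Hence Q is positive semidefinite.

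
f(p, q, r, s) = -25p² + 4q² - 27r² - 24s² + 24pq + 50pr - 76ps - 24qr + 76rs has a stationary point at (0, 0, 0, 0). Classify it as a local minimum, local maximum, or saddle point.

saddle point

The Hessian at the origin is H = [[-50, 24, 50, -76], [24, 8, -24, 0], [50, -24, -54, 76], [-76, 0, 76, -48]].
Row-reducing H symmetrically gives the diagonal entries -50, 488/25, -4, -40/61.
Counting signs: 1 positive, 3 negative.
H is indefinite, so the origin is a saddle point.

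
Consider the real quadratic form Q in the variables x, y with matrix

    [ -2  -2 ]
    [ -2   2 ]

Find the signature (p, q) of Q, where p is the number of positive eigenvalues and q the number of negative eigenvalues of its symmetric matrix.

(1, 1)

Row-reducing A symmetrically gives the diagonal entries -2, 4.
That gives 1 positive, 1 negative pivots.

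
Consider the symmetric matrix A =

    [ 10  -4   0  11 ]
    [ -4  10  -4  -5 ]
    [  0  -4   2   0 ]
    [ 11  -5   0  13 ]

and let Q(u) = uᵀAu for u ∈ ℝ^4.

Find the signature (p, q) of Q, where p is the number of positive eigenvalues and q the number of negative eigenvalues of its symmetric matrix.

Row-reducing A symmetrically gives the diagonal entries 10, 42/5, 2/21, 0.
So there are 3 positive, 1 zero pivots.

(3, 0)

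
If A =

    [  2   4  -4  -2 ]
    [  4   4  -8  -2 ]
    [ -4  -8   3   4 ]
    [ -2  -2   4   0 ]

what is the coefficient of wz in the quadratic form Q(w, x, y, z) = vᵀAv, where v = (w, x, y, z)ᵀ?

-4

The coefficient of wz is A[1,4] + A[4,1] = 2·(-2) = -4.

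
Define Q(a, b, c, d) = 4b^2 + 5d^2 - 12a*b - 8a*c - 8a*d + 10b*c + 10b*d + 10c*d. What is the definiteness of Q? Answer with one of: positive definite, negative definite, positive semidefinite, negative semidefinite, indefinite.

The symmetric matrix is A = [[0, -6, -4, -4], [-6, 4, 5, 5], [-4, 5, 0, 5], [-4, 5, 5, 5]].
A is congruent to a diagonal matrix with 2 positive, 2 negative and 0 zero entries, so Q is indefinite.

indefinite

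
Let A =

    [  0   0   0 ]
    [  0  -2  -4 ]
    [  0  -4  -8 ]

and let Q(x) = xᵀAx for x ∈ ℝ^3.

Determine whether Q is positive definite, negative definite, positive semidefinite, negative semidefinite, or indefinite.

Applying the same elementary operations to the rows and columns of A produces a congruent diagonal matrix with entries 0, -2, 0.
Counting signs: 1 negative, 2 zero.
Hence Q is negative semidefinite.

negative semidefinite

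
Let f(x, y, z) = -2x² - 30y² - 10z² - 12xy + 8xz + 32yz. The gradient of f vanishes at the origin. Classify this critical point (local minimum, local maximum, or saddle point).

The Hessian at the origin is H = [[-4, -12, 8], [-12, -60, 32], [8, 32, -20]].
Congruent diagonalization of H (simultaneous row and column reduction) yields pivots -4, -24, -4/3.
Counting signs: 3 negative.
H is negative definite, so the origin is a strict local maximum.

local maximum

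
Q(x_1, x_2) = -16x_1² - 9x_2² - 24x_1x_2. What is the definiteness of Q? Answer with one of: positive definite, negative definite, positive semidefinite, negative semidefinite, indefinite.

negative semidefinite

The symmetric matrix of Q is [[-16, -12], [-12, -9]].
For the 2×2 matrix [[-16, -12], [-12, -9]]: det = -16·-9 − (-12)² = 0, trace = -25.
det = 0 so one eigenvalue is zero; the form is semidefinite with the sign of the trace.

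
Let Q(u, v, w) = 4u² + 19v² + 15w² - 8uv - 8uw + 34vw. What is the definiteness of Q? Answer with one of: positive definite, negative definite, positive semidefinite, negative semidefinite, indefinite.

indefinite

Write A = [[4, -4, -4], [-4, 19, 17], [-4, 17, 15]].
Congruent diagonalization of A (simultaneous row and column reduction) yields pivots 4, 15, -4/15.
That gives 2 positive, 1 negative pivots.
Hence Q is indefinite.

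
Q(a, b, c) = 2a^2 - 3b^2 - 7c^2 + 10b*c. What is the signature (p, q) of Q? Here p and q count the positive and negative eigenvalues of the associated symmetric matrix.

(2, 1)

The associated matrix is A = [[2, 0, 0], [0, -3, 5], [0, 5, -7]].
An LDLᵀ factorisation of A has diagonal entries 2, -3, 4/3.
So there are 2 positive, 1 negative pivots.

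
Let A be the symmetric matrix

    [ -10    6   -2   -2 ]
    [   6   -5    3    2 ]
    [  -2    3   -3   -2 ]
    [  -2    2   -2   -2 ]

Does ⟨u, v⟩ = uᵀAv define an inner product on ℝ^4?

no

Applying the same elementary operations to the rows and columns of A produces a congruent diagonal matrix with entries -10, -7/5, -2/7, 0.
Counting signs: 3 negative, 1 zero.
Hence Q is negative semidefinite.
⟨·,·⟩ is an inner product exactly when A is positive definite.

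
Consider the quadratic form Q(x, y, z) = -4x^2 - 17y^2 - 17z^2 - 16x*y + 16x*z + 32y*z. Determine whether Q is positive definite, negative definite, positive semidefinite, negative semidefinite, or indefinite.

negative definite

The symmetric matrix is A = [[-4, -8, 8], [-8, -17, 16], [8, 16, -17]].
Symmetric row and column elimination reduces A to a congruent diagonal form with pivots -4, -1, -1.
Counting signs: 3 negative.
Hence Q is negative definite.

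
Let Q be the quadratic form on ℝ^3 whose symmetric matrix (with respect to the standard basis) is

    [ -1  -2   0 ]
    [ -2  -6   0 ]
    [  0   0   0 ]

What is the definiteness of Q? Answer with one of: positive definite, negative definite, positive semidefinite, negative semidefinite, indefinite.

Congruent diagonalization of A (simultaneous row and column reduction) yields pivots -1, -2, 0.
Counting signs: 2 negative, 1 zero.
Hence Q is negative semidefinite.

negative semidefinite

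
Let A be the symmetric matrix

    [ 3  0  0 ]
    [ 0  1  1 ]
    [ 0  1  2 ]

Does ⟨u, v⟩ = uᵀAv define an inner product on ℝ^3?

yes

Row-reducing A symmetrically gives the diagonal entries 3, 1, 1.
So there are 3 positive pivots.
Hence Q is positive definite.
⟨·,·⟩ is an inner product exactly when A is positive definite.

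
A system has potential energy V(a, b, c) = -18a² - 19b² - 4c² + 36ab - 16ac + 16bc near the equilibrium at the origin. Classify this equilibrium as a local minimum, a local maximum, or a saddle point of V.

local maximum

The Hessian at the origin is H = [[-36, 36, -16], [36, -38, 16], [-16, 16, -8]].
Applying the same elementary operations to the rows and columns of H produces a congruent diagonal matrix with entries -36, -2, -8/9.
Counting signs: 3 negative.
H is negative definite, so the origin is a strict local maximum.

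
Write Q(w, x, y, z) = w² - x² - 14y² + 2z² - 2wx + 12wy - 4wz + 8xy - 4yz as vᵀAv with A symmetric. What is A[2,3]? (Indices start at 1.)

The coefficient of x·y in Q is 8. For a symmetric A this equals A[2,3] + A[3,2] = 2·A[2,3].
So A[2,3] = 8/2 = 4.

4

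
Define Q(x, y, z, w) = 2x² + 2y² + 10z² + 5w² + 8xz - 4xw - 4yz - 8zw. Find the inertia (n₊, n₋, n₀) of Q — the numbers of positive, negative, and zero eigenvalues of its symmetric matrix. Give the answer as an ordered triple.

The symmetric matrix is A = [[2, 0, 4, -2], [0, 2, -2, 0], [4, -2, 10, -4], [-2, 0, -4, 5]].
Symmetric row and column elimination reduces A to a congruent diagonal form with pivots 2, 2, 0, 3.
Counting signs: 3 positive, 1 zero.

(3, 0, 1)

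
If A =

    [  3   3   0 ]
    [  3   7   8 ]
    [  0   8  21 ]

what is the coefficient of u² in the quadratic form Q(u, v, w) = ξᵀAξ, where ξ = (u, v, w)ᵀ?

The coefficient of u² is the diagonal entry A[1,1] = 3.

3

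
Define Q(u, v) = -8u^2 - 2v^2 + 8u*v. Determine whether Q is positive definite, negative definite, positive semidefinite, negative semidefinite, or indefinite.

negative semidefinite

The symmetric matrix is A = [[-8, 4], [4, -2]].
Row-reducing A symmetrically gives the diagonal entries -8, 0.
That gives 1 negative, 1 zero pivots.
Hence Q is negative semidefinite.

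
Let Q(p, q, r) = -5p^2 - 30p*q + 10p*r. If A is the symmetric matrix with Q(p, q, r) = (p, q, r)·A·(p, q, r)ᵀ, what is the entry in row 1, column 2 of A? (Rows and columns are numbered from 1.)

-15

The coefficient of p·q in Q is -30. For a symmetric A this equals A[1,2] + A[2,1] = 2·A[1,2].
So A[1,2] = -30/2 = -15.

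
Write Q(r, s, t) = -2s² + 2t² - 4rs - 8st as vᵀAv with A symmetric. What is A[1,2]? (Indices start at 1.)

The coefficient of r·s in Q is -4. For a symmetric A this equals A[1,2] + A[2,1] = 2·A[1,2].
So A[1,2] = -4/2 = -2.

-2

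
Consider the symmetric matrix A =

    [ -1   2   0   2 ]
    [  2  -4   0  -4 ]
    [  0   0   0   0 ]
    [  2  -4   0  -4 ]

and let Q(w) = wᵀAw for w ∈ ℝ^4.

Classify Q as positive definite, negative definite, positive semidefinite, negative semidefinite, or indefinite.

Row-reducing A symmetrically gives the diagonal entries -1, 0, 0, 0.
So there are 1 negative, 3 zero pivots.
Hence Q is negative semidefinite.

negative semidefinite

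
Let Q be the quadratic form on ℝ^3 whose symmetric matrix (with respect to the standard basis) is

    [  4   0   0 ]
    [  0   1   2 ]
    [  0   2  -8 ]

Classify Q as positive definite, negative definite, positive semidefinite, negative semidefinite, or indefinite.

indefinite

Row-reducing A symmetrically gives the diagonal entries 4, 1, -12.
So there are 2 positive, 1 negative pivots.
Hence Q is indefinite.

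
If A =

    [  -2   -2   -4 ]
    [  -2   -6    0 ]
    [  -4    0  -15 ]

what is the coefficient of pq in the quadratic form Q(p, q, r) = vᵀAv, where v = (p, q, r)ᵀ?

-4

The coefficient of pq is A[1,2] + A[2,1] = 2·(-2) = -4.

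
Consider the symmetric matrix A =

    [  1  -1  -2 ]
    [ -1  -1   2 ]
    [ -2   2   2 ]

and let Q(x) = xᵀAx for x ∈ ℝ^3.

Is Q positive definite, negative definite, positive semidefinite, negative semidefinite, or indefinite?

Row-reducing A symmetrically gives the diagonal entries 1, -2, -2.
That gives 1 positive, 2 negative pivots.
Hence Q is indefinite.

indefinite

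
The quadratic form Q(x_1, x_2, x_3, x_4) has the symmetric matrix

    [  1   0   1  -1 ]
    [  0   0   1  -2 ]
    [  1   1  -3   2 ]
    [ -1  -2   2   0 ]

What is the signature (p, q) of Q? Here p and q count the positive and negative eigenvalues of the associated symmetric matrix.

By Sylvester's law of inertia any congruent diagonalization of A has 2 positive, 2 negative and 0 zero entries.

(2, 2)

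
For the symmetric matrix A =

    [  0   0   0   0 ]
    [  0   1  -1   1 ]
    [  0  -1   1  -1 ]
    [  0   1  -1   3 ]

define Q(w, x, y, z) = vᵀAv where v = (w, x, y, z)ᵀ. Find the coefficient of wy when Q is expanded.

0

The coefficient of wy is A[1,3] + A[3,1] = 2·0 = 0.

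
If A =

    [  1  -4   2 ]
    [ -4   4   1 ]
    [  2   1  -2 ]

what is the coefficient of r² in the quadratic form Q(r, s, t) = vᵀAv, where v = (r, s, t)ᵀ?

1

The coefficient of r² is the diagonal entry A[1,1] = 1.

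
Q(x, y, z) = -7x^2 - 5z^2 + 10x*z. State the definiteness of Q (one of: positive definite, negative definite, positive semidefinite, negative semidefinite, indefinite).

The symmetric matrix is A = [[-7, 0, 5], [0, 0, 0], [5, 0, -5]].
Row-reducing A symmetrically gives the diagonal entries -7, 0, -10/7.
So there are 2 negative, 1 zero pivots.
Hence Q is negative semidefinite.

negative semidefinite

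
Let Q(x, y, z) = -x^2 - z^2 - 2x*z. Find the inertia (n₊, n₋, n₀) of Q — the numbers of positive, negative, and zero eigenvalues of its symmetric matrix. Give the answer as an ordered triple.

The symmetric matrix is A = [[-1, 0, -1], [0, 0, 0], [-1, 0, -1]].
Symmetric row and column elimination reduces A to a congruent diagonal form with pivots -1, 0, 0.
That gives 1 negative, 2 zero pivots.

(0, 1, 2)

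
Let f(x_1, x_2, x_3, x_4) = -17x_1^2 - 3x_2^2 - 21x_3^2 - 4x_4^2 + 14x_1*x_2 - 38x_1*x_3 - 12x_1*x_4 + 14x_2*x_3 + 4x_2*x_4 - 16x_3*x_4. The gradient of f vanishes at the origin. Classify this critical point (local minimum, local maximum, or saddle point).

saddle point

The Hessian at the origin is H = [[-34, 14, -38, -12], [14, -6, 14, 4], [-38, 14, -42, -16], [-12, 4, -16, -8]].
Congruent diagonalization of H (simultaneous row and column reduction) yields pivots -34, -4/17, 12, -4/3.
So there are 1 positive, 3 negative pivots.
H is indefinite, so the origin is a saddle point.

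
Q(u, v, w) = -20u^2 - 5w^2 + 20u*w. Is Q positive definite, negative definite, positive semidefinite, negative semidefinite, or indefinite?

negative semidefinite

The symmetric matrix is A = [[-20, 0, 10], [0, 0, 0], [10, 0, -5]].
Congruent diagonalization of A (simultaneous row and column reduction) yields pivots -20, 0, 0.
Counting signs: 1 negative, 2 zero.
Hence Q is negative semidefinite.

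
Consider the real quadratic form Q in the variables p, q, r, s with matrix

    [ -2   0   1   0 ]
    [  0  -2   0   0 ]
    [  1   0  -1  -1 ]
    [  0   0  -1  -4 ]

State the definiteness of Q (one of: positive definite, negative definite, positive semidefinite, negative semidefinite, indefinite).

Leading principal minors: Δ_1 = -2, Δ_2 = 4, Δ_3 = -2, Δ_4 = 4.
The signs alternate starting with Δ_1 < 0, so by Sylvester's criterion Q is negative definite.

negative definite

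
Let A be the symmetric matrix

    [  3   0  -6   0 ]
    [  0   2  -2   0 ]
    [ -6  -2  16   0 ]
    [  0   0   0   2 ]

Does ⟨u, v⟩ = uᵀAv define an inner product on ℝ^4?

Leading principal minors: Δ_1 = 3, Δ_2 = 6, Δ_3 = 12, Δ_4 = 24.
All leading principal minors are positive, so by Sylvester's criterion Q is positive definite.
⟨·,·⟩ is an inner product exactly when A is positive definite.

yes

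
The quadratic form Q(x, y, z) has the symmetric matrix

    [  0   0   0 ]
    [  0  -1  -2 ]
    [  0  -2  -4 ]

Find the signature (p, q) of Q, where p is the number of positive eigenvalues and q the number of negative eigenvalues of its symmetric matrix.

(0, 1)

Row-reducing A symmetrically gives the diagonal entries 0, -1, 0.
So there are 1 negative, 2 zero pivots.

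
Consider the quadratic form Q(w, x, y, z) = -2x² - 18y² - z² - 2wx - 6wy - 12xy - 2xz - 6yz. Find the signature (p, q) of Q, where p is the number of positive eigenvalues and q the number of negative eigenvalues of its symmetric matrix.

(1, 2)

The symmetric matrix is A = [[0, -1, -3, 0], [-1, -2, -6, -1], [-3, -6, -18, -3], [0, -1, -3, -1]].
By Sylvester's law of inertia any congruent diagonalization of A has 1 positive, 2 negative and 1 zero entries.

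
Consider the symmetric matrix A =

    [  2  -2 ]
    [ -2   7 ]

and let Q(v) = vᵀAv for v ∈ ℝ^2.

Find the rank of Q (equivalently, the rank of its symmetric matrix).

Row-reducing A symmetrically gives the diagonal entries 2, 5.
Counting signs: 2 positive.
The rank is the number of nonzero pivots: 2.

2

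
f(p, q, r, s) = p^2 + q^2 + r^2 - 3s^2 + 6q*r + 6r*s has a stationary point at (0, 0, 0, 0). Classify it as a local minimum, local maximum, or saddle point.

saddle point

The Hessian at the origin is H = [[2, 0, 0, 0], [0, 2, 6, 0], [0, 6, 2, 6], [0, 0, 6, -6]].
Congruent diagonalization of H (simultaneous row and column reduction) yields pivots 2, 2, -16, -15/4.
So there are 2 positive, 2 negative pivots.
H is indefinite, so the origin is a saddle point.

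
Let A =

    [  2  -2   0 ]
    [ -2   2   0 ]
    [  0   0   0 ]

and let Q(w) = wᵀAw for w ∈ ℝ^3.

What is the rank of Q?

1

Applying the same elementary operations to the rows and columns of A produces a congruent diagonal matrix with entries 2, 0, 0.
That gives 1 positive, 2 zero pivots.
The rank is the number of nonzero pivots: 1.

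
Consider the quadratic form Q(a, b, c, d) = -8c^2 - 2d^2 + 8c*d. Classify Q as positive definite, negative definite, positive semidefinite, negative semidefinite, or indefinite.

The symmetric matrix is A = [[0, 0, 0, 0], [0, 0, 0, 0], [0, 0, -8, 4], [0, 0, 4, -2]].
Congruent diagonalization of A (simultaneous row and column reduction) yields pivots 0, 0, -8, 0.
So there are 1 negative, 3 zero pivots.
Hence Q is negative semidefinite.

negative semidefinite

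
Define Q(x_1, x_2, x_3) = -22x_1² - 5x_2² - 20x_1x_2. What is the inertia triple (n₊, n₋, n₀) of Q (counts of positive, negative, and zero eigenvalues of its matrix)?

Write A = [[-22, -10, 0], [-10, -5, 0], [0, 0, 0]].
Applying the same elementary operations to the rows and columns of A produces a congruent diagonal matrix with entries -22, -5/11, 0.
Counting signs: 2 negative, 1 zero.

(0, 2, 1)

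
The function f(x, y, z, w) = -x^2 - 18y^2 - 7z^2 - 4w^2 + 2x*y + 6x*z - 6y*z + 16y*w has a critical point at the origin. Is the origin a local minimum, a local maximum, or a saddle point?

The Hessian at the origin is H = [[-2, 2, 6, 0], [2, -36, -6, 16], [6, -6, -14, 0], [0, 16, 0, -8]].
Symmetric row and column elimination reduces H to a congruent diagonal form with pivots -2, -34, 4, -8/17.
So there are 1 positive, 3 negative pivots.
H is indefinite, so the origin is a saddle point.

saddle point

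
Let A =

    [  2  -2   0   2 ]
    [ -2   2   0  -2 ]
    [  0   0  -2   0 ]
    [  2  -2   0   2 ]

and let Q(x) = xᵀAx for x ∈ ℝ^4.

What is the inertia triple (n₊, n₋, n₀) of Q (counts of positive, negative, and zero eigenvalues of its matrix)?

Symmetric row and column elimination reduces A to a congruent diagonal form with pivots 2, 0, -2, 0.
That gives 1 positive, 1 negative, 2 zero pivots.

(1, 1, 2)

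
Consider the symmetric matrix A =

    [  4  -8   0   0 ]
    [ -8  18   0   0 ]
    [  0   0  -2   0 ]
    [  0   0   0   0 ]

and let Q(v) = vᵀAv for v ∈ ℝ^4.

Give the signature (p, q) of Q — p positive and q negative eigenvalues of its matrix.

(2, 1)

Applying the same elementary operations to the rows and columns of A produces a congruent diagonal matrix with entries 4, 2, -2, 0.
So there are 2 positive, 1 negative, 1 zero pivots.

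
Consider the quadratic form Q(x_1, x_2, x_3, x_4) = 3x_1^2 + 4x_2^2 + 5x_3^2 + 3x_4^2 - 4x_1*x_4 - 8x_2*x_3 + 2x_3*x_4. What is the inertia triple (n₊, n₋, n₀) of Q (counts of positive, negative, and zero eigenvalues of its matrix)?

Write A = [[3, 0, 0, -2], [0, 4, -4, 0], [0, -4, 5, 1], [-2, 0, 1, 3]].
Row-reducing A symmetrically gives the diagonal entries 3, 4, 1, 2/3.
Counting signs: 4 positive.

(4, 0, 0)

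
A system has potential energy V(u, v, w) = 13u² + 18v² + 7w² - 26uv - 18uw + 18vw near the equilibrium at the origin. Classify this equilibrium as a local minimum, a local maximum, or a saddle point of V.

The Hessian at the origin is H = [[26, -26, -18], [-26, 36, 18], [-18, 18, 14]].
An LDLᵀ factorisation of H has diagonal entries 26, 10, 20/13.
Counting signs: 3 positive.
H is positive definite, so the origin is a strict local minimum.

local minimum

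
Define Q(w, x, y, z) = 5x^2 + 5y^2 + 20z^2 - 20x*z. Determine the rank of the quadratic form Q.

2

Write A = [[0, 0, 0, 0], [0, 5, 0, -10], [0, 0, 5, 0], [0, -10, 0, 20]].
Applying the same elementary operations to the rows and columns of A produces a congruent diagonal matrix with entries 0, 5, 5, 0.
So there are 2 positive, 2 zero pivots.
The rank is the number of nonzero pivots: 2.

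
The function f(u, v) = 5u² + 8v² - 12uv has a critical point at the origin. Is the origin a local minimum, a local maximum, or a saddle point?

The Hessian at the origin is H = [[10, -12], [-12, 16]].
det H = 10·16 − (-12)² = 16 > 0 and H[1,1] = 10 > 0, so H is positive definite.
Therefore the origin is a local minimum.

local minimum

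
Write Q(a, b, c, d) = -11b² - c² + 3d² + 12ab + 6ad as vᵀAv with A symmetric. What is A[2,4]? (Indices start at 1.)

The coefficient of b·d in Q is 0. For a symmetric A this equals A[2,4] + A[4,2] = 2·A[2,4].
So A[2,4] = 0/2 = 0.

0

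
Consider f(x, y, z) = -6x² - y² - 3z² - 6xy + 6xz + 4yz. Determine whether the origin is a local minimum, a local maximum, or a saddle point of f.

saddle point

The Hessian at the origin is H = [[-12, -6, 6], [-6, -2, 4], [6, 4, -6]].
Congruent diagonalization of H (simultaneous row and column reduction) yields pivots -12, 1, -4.
That gives 1 positive, 2 negative pivots.
H is indefinite, so the origin is a saddle point.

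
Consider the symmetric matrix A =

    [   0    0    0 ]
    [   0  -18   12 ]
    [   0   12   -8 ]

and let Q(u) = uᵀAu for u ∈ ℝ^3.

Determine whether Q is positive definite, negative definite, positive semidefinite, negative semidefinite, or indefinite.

negative semidefinite

Row-reducing A symmetrically gives the diagonal entries 0, -18, 0.
Counting signs: 1 negative, 2 zero.
Hence Q is negative semidefinite.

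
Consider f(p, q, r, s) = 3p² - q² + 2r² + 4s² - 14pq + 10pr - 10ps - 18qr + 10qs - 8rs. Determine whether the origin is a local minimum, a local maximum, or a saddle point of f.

saddle point

The Hessian at the origin is H = [[6, -14, 10, -10], [-14, -2, -18, 10], [10, -18, 4, -8], [-10, 10, -8, 8]].
Symmetric row and column elimination reduces H to a congruent diagonal form with pivots 6, -104/3, -154/13, 12/77.
That gives 2 positive, 2 negative pivots.
H is indefinite, so the origin is a saddle point.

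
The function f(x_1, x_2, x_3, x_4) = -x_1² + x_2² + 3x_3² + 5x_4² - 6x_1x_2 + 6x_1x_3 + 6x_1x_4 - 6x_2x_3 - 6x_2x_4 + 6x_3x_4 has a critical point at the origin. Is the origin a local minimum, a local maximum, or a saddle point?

saddle point

The Hessian at the origin is H = [[-2, -6, 6, 6], [-6, 2, -6, -6], [6, -6, 6, 6], [6, -6, 6, 10]].
An LDLᵀ factorisation of H has diagonal entries -2, 20, -24/5, 4.
Counting signs: 2 positive, 2 negative.
H is indefinite, so the origin is a saddle point.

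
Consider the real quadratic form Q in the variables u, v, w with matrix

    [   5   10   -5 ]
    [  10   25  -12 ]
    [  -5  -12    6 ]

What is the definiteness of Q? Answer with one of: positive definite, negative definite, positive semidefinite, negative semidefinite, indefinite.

Leading principal minors: Δ_1 = 5, Δ_2 = 25, Δ_3 = 5.
All leading principal minors are positive, so by Sylvester's criterion Q is positive definite.

positive definite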